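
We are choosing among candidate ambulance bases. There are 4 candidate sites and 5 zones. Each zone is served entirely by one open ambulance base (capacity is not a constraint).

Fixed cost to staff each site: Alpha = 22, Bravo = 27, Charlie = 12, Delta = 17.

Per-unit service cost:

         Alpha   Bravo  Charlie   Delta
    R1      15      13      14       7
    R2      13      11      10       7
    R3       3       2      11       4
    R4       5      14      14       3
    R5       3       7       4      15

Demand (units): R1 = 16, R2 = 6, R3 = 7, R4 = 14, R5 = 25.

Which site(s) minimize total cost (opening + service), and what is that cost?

For any fixed open set, each zone goes to its cheapest open site; total = fixed + service.
{Alpha, Delta}: R1→Delta 7·16=112, R2→Delta 7·6=42, R3→Alpha 3·7=21, R4→Delta 3·14=42, R5→Alpha 3·25=75. Service 292; fixed 39; total 331.
{Alpha, Charlie, Delta}: service 292 + fixed 51 = 343
{Alpha, Bravo, Delta}: R1→Delta 7·16=112, R2→Delta 7·6=42, R3→Bravo 2·7=14, R4→Delta 3·14=42, R5→Alpha 3·25=75. Service 285; fixed 66; total 351.
{Alpha, Bravo, Charlie, Delta}: service 285 + fixed 78 = 363
(All 15 nonempty subsets were checked; Alpha and Delta is lowest.)

Open Alpha and Delta; minimum total cost 331.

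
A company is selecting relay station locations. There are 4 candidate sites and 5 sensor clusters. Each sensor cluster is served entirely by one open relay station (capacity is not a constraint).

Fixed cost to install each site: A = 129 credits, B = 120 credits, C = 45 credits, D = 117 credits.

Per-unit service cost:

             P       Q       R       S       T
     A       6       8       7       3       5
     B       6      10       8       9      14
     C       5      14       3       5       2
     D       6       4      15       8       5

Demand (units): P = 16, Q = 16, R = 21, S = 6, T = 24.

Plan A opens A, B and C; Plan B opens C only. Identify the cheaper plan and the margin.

Plan B is cheaper by 141.

Plan A: {A, B, C}: P→C 5·16=80, Q→A 8·16=128, R→C 3·21=63, S→A 3·6=18, T→C 2·24=48. Service 337; fixed 294; total 631.
Plan B: {C}: P→C 5·16=80, Q→C 14·16=224, R→C 3·21=63, S→C 5·6=30, T→C 2·24=48. Service 445; fixed 45; total 490.
Difference: |631 − 490| = 141.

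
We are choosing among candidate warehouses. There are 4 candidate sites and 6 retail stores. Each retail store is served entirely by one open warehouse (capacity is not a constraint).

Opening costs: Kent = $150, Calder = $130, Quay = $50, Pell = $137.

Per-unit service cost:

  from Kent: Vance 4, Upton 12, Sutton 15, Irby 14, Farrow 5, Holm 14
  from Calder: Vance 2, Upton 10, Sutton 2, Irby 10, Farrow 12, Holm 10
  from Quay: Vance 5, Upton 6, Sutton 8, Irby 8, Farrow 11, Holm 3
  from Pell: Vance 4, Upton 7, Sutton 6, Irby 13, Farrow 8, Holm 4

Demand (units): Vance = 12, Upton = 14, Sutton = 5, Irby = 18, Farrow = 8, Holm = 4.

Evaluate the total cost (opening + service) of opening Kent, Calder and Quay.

Each retail store is assigned to its cheapest site among the open ones.
{Kent, Calder, Quay}: Vance→Calder 2·12=24, Upton→Quay 6·14=84, Sutton→Calder 2·5=10, Irby→Quay 8·18=144, Farrow→Kent 5·8=40, Holm→Quay 3·4=12. Service 314; fixed 330; total 644.

Total cost: 644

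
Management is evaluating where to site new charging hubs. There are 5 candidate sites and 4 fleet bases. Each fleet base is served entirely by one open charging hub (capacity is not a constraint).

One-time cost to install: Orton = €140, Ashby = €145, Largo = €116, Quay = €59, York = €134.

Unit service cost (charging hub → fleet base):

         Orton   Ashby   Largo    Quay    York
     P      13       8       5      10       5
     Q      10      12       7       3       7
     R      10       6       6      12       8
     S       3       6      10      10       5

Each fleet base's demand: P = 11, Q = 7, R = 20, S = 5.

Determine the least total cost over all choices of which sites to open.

For any fixed open set, each fleet base goes to its cheapest open site; total = fixed + service.
{Largo}: P→Largo 5·11=55, Q→Largo 7·7=49, R→Largo 6·20=120, S→Largo 10·5=50. Service 274; fixed 116; total 390.
{Largo, Quay}: service 246 + fixed 175 = 421
{York}: service 289 + fixed 134 = 423
{Orton, Ashby, Largo, Quay, York}: service 211 + fixed 594 = 805
No other subset beats 390.

Minimum total cost: 390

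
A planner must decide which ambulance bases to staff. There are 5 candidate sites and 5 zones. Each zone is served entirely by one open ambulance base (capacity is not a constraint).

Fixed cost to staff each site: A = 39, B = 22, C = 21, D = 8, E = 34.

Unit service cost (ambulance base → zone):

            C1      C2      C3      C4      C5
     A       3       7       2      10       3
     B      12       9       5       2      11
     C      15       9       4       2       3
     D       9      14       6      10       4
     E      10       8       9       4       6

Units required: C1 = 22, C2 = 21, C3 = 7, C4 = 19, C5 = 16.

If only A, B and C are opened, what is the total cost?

Total cost: 395

Each zone is assigned to its cheapest site among the open ones.
{A, B, C}: C1→A 3·22=66, C2→A 7·21=147, C3→A 2·7=14, C4→B 2·19=38, C5→A 3·16=48. Service 313; fixed 82; total 395.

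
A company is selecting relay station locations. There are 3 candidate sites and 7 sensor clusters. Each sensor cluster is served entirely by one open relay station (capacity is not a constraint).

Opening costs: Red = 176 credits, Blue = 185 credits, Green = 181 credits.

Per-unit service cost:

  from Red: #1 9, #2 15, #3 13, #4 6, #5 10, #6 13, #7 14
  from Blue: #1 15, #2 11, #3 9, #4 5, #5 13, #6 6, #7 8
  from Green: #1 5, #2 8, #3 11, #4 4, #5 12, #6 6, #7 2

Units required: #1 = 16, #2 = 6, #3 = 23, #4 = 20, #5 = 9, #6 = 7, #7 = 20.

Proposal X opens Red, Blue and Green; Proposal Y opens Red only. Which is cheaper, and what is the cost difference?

Proposal X: {Red, Blue, Green}: #1→Green 5·16=80, #2→Green 8·6=48, #3→Blue 9·23=207, #4→Green 4·20=80, #5→Red 10·9=90, #6→Blue 6·7=42, #7→Green 2·20=40. Service 587; fixed 542; total 1129.
Proposal Y: {Red}: #1→Red 9·16=144, #2→Red 15·6=90, #3→Red 13·23=299, #4→Red 6·20=120, #5→Red 10·9=90, #6→Red 13·7=91, #7→Red 14·20=280. Service 1114; fixed 176; total 1290.
Difference: |1129 − 1290| = 161.

Proposal X is cheaper by 161.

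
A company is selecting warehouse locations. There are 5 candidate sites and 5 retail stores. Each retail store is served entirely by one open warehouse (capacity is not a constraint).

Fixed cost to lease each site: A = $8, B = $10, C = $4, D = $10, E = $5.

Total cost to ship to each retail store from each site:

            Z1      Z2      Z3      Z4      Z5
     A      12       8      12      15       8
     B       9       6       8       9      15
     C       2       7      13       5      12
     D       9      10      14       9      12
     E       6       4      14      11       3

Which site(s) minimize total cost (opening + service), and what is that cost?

Open C and E; minimum total cost 36.

For any fixed open set, each retail store goes to its cheapest open site; total = fixed + service.
{C, E}: Z1→C 2, Z2→E 4, Z3→C 13, Z4→C 5, Z5→E 3. Service 27; fixed 9; total 36.
{B, C, E}: Z1→C 2, Z2→E 4, Z3→B 8, Z4→C 5, Z5→E 3. Service 22; fixed 19; total 41.
{A, C, E}: Z1→C 2, Z2→E 4, Z3→A 12, Z4→C 5, Z5→E 3. Service 26; fixed 17; total 43.
{A, B, C, D, E}: Z1→C 2, Z2→E 4, Z3→B 8, Z4→C 5, Z5→E 3. Service 22; fixed 37; total 59.
No other subset beats 36.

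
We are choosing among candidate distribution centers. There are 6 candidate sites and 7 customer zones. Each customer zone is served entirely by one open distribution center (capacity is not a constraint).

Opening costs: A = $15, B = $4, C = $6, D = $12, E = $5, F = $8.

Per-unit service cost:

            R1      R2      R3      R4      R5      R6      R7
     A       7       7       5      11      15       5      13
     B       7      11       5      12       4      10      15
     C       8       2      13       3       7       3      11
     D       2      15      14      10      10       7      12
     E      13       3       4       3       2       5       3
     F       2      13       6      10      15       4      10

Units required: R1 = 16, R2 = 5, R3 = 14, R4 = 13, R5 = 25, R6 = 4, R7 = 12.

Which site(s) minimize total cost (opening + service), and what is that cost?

Open C, E and F; minimum total cost 254.

For any fixed open set, each customer zone goes to its cheapest open site; total = fixed + service.
{C, E, F}: R1→F 2·16=32, R2→C 2·5=10, R3→E 4·14=56, R4→C 3·13=39, R5→E 2·25=50, R6→C 3·4=12, R7→E 3·12=36. Service 235; fixed 19; total 254.
{E, F}: service 244 + fixed 13 = 257
{B, C, E, F}: service 235 + fixed 23 = 258
{A, B, C, D, E, F}: service 235 + fixed 50 = 285
No other subset beats 254.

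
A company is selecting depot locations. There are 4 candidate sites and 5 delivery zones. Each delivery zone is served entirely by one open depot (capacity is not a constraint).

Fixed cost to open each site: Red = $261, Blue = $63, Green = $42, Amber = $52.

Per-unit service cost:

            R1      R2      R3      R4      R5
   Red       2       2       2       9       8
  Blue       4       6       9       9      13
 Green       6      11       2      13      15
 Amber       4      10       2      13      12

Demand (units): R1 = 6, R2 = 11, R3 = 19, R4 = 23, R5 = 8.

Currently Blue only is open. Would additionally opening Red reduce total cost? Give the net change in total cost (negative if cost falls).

Current service cost with {Blue}: 572.
Adding Red: each delivery zone re-picks its cheapest; new service cost 343, saving 229.
Extra fixed cost: 261. Net change = 261 − 229 = 32.
(Totals: 635 → 667.)

No — net change +32 (cost rises by 32).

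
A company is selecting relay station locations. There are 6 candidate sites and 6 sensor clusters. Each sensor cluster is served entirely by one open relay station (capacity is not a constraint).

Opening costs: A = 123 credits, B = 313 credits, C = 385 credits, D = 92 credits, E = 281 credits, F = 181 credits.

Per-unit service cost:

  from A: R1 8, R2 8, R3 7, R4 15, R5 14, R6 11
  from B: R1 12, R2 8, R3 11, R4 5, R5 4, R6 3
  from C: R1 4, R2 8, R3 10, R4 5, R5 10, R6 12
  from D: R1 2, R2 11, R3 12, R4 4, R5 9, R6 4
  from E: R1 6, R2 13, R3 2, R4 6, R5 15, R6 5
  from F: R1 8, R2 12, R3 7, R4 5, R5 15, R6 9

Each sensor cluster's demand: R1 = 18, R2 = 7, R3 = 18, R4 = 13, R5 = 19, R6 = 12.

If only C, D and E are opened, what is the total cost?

Total cost: 1157

Each sensor cluster is assigned to its cheapest site among the open ones.
{C, D, E}: R1→D 2·18=36, R2→C 8·7=56, R3→E 2·18=36, R4→D 4·13=52, R5→D 9·19=171, R6→D 4·12=48. Service 399; fixed 758; total 1157.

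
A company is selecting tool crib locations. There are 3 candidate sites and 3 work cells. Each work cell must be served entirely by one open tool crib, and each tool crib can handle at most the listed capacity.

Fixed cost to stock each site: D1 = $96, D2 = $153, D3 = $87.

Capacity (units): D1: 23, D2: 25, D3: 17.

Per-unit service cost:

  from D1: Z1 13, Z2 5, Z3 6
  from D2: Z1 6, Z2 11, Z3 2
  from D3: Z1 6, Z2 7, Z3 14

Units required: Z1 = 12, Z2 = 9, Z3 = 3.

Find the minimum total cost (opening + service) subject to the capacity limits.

Minimum total cost: 318

Open {D1, D3}: Z1→D3 6·12=72, Z2→D1 5·9=45, Z3→D1 6·3=18.
Loads: D1 carries 12/23, D3 carries 12/17. Service 135; fixed 183; total 318.
Next best feasible plan costs 330.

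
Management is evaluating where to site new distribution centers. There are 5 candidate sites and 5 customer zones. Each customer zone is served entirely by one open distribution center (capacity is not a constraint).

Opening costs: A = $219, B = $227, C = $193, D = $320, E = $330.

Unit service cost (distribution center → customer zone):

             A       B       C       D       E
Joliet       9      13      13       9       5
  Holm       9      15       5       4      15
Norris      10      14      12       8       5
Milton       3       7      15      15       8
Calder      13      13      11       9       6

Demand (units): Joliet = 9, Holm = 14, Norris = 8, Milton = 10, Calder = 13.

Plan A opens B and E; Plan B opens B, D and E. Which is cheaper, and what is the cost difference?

Plan A: {B, E}: Joliet→E 5·9=45, Holm→B 15·14=210, Norris→E 5·8=40, Milton→B 7·10=70, Calder→E 6·13=78. Service 443; fixed 557; total 1000.
Plan B: {B, D, E}: Joliet→E 5·9=45, Holm→D 4·14=56, Norris→E 5·8=40, Milton→B 7·10=70, Calder→E 6·13=78. Service 289; fixed 877; total 1166.
Difference: |1000 − 1166| = 166.

Plan A is cheaper by 166.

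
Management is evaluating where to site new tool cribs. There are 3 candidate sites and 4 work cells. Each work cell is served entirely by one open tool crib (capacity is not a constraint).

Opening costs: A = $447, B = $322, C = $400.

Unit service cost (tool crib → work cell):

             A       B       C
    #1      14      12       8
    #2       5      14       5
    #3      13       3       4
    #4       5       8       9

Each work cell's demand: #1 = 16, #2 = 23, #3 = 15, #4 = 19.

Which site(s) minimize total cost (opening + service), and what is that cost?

For any fixed open set, each work cell goes to its cheapest open site; total = fixed + service.
{C}: #1→C 8·16=128, #2→C 5·23=115, #3→C 4·15=60, #4→C 9·19=171. Service 474; fixed 400; total 874.
{B}: #1→B 12·16=192, #2→B 14·23=322, #3→B 3·15=45, #4→B 8·19=152. Service 711; fixed 322; total 1033.
{A}: service 629 + fixed 447 = 1076
{A, B, C}: #1→C 8·16=128, #2→A 5·23=115, #3→B 3·15=45, #4→A 5·19=95. Service 383; fixed 1169; total 1552.
(All 7 nonempty subsets were checked; C only is lowest.)

Open C only; minimum total cost 874.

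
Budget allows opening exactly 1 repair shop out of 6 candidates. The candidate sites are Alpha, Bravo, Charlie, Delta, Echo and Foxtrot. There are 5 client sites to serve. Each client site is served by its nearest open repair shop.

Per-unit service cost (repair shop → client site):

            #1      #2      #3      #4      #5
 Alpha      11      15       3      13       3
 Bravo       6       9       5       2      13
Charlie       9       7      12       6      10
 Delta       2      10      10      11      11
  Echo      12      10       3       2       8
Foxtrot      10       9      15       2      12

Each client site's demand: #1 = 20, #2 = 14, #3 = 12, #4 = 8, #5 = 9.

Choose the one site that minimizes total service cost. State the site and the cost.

With exactly 1 open, each client site uses its cheapest among the chosen.
{Bravo}: #1→Bravo 6·20=120, #2→Bravo 9·14=126, #3→Bravo 5·12=60, #4→Bravo 2·8=16, #5→Bravo 13·9=117. Service cost 439.
{Delta}: service cost 487
{Echo}: service cost 504
Among all 6 size-1 choices, {Bravo} is lowest.

Choose Bravo only; total service cost 439.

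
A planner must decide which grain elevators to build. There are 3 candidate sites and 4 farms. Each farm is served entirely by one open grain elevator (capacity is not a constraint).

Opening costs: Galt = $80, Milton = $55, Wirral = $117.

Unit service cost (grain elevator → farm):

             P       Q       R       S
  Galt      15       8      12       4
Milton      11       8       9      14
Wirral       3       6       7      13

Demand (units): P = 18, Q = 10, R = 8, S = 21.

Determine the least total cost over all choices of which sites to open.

For any fixed open set, each farm goes to its cheapest open site; total = fixed + service.
{Galt, Wirral}: P→Wirral 3·18=54, Q→Wirral 6·10=60, R→Wirral 7·8=56, S→Galt 4·21=84. Service 254; fixed 197; total 451.
{Galt, Milton, Wirral}: service 254 + fixed 252 = 506
{Wirral}: service 443 + fixed 117 = 560
{Milton}: service 644 + fixed 55 = 699
No other subset beats 451.

Minimum total cost: 451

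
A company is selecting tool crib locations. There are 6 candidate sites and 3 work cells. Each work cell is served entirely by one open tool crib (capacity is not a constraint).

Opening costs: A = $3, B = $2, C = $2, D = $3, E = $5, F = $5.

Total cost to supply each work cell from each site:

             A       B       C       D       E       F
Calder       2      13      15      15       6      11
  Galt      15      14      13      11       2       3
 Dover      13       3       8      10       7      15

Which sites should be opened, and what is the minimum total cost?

For any fixed open set, each work cell goes to its cheapest open site; total = fixed + service.
{A, B, E}: Calder→A 2, Galt→E 2, Dover→B 3. Service 7; fixed 10; total 17.
{A, B, F}: Calder→A 2, Galt→F 3, Dover→B 3. Service 8; fixed 10; total 18.
{B, E}: service 11 + fixed 7 = 18
{A, B, C, D, E, F}: Calder→A 2, Galt→E 2, Dover→B 3. Service 7; fixed 20; total 27.
No other subset beats 17.

Open A, B and E; minimum total cost 17.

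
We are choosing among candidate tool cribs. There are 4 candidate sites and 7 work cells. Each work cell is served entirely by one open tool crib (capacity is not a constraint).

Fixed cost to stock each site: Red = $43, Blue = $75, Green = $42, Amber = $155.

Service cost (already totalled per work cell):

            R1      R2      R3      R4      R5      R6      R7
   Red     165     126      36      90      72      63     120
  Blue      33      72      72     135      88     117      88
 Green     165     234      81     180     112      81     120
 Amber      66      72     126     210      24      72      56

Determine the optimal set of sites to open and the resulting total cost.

Open Red and Blue; minimum total cost 572.

For any fixed open set, each work cell goes to its cheapest open site; total = fixed + service.
{Red, Blue}: R1→Blue 33, R2→Blue 72, R3→Red 36, R4→Red 90, R5→Red 72, R6→Red 63, R7→Blue 88. Service 454; fixed 118; total 572.
{Red, Amber}: R1→Amber 66, R2→Amber 72, R3→Red 36, R4→Red 90, R5→Amber 24, R6→Red 63, R7→Amber 56. Service 407; fixed 198; total 605.
{Red, Blue, Green}: service 454 + fixed 160 = 614
{Red, Blue, Green, Amber}: service 374 + fixed 315 = 689
No other subset beats 572.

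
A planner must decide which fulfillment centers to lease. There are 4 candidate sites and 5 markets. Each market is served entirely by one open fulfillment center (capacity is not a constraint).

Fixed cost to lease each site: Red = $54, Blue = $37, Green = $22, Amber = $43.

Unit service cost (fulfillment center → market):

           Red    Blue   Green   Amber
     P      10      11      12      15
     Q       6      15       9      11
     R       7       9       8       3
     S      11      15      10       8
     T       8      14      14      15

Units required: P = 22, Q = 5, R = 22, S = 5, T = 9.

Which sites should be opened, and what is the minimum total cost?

For any fixed open set, each market goes to its cheapest open site; total = fixed + service.
{Red, Amber}: P→Red 10·22=220, Q→Red 6·5=30, R→Amber 3·22=66, S→Amber 8·5=40, T→Red 8·9=72. Service 428; fixed 97; total 525.
{Red, Green, Amber}: P→Red 10·22=220, Q→Red 6·5=30, R→Amber 3·22=66, S→Amber 8·5=40, T→Red 8·9=72. Service 428; fixed 119; total 547.
{Red, Blue, Amber}: P→Red 10·22=220, Q→Red 6·5=30, R→Amber 3·22=66, S→Amber 8·5=40, T→Red 8·9=72. Service 428; fixed 134; total 562.
{Red, Blue, Green, Amber}: service 428 + fixed 156 = 584
(All 15 nonempty subsets were checked; Red and Amber is lowest.)

Open Red and Amber; minimum total cost 525.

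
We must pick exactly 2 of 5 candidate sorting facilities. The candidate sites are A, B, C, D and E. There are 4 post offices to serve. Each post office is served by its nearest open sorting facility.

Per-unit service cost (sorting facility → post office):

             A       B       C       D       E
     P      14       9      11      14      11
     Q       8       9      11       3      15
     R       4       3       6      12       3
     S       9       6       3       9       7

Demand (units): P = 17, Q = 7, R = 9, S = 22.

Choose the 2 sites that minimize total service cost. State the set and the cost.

Choose B and C; total service cost 309.

With exactly 2 open, each post office uses its cheapest among the chosen.
{B, C}: P→B 9·17=153, Q→B 9·7=63, R→B 3·9=27, S→C 3·22=66. Service cost 309.
{C, D}: service cost 328
{B, D}: service cost 333
Among all 10 size-2 choices, {B, C} is lowest.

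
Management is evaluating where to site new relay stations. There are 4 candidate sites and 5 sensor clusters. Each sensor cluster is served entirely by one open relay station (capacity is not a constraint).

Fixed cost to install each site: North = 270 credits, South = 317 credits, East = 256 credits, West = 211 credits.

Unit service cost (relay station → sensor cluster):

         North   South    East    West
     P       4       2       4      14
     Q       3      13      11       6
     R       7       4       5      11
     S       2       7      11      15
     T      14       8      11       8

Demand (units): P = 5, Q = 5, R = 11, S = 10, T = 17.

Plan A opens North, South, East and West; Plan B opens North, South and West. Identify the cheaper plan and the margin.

Plan A: {North, South, East, West}: P→South 2·5=10, Q→North 3·5=15, R→South 4·11=44, S→North 2·10=20, T→South 8·17=136. Service 225; fixed 1054; total 1279.
Plan B: {North, South, West}: P→South 2·5=10, Q→North 3·5=15, R→South 4·11=44, S→North 2·10=20, T→South 8·17=136. Service 225; fixed 798; total 1023.
Difference: |1279 − 1023| = 256.

Plan B is cheaper by 256.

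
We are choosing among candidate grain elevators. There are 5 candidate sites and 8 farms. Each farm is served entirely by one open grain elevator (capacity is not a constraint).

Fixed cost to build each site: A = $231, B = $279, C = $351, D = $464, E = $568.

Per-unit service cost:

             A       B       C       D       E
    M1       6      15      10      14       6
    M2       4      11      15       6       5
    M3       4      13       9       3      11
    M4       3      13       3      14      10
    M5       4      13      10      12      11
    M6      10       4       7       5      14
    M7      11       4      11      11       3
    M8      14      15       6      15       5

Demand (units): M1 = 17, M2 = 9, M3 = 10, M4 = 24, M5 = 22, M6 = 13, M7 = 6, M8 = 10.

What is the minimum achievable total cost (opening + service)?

For any fixed open set, each farm goes to its cheapest open site; total = fixed + service.
{A}: M1→A 6·17=102, M2→A 4·9=36, M3→A 4·10=40, M4→A 3·24=72, M5→A 4·22=88, M6→A 10·13=130, M7→A 11·6=66, M8→A 14·10=140. Service 674; fixed 231; total 905.
{A, B}: service 554 + fixed 510 = 1064
{A, C}: service 555 + fixed 582 = 1137
{A, B, C, D, E}: M1→A 6·17=102, M2→A 4·9=36, M3→D 3·10=30, M4→A 3·24=72, M5→A 4·22=88, M6→B 4·13=52, M7→E 3·6=18, M8→E 5·10=50. Service 448; fixed 1893; total 2341.
No other subset beats 905.

Minimum total cost: 905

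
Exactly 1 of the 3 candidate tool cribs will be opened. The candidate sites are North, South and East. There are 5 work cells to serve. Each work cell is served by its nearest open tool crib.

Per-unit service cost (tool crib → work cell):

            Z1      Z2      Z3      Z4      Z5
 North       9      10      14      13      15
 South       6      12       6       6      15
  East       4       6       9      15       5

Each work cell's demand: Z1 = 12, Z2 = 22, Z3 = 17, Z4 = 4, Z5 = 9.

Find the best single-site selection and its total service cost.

Choose East only; total service cost 438.

With exactly 1 open, each work cell uses its cheapest among the chosen.
{East}: Z1→East 4·12=48, Z2→East 6·22=132, Z3→East 9·17=153, Z4→East 15·4=60, Z5→East 5·9=45. Service cost 438.
{South}: service cost 597
{North}: service cost 753
Among all 3 size-1 choices, {East} is lowest.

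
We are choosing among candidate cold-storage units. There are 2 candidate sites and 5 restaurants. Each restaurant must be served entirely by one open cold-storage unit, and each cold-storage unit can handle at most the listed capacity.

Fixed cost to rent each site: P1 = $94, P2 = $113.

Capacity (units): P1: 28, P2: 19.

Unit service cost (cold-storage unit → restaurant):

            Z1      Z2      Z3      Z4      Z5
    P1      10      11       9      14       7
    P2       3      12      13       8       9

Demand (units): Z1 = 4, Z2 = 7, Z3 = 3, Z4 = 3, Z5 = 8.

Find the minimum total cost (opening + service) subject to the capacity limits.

Minimum total cost: 336

Open {P1}: Z1→P1 10·4=40, Z2→P1 11·7=77, Z3→P1 9·3=27, Z4→P1 14·3=42, Z5→P1 7·8=56.
Loads: P1 carries 25/28. Service 242; fixed 94; total 336.
Next best feasible plan costs 403.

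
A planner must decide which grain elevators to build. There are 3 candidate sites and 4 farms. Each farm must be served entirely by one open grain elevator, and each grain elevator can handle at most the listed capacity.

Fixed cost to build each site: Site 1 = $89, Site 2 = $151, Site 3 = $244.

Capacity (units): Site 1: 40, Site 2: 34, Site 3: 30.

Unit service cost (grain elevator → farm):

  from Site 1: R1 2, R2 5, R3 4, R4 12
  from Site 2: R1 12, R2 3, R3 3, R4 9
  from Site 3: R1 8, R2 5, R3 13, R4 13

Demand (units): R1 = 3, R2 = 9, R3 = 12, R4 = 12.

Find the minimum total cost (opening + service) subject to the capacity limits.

Open {Site 1}: R1→Site 1 2·3=6, R2→Site 1 5·9=45, R3→Site 1 4·12=48, R4→Site 1 12·12=144.
Loads: Site 1 carries 36/40. Service 243; fixed 89; total 332.
Next best feasible plan costs 417.

Minimum total cost: 332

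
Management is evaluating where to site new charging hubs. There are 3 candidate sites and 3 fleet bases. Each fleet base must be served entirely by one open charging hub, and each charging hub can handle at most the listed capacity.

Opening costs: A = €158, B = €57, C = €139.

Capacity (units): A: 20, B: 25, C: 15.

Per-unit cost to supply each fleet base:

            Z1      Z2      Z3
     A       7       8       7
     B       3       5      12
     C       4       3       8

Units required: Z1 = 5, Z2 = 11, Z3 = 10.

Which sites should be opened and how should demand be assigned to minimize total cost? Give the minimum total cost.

Open {B, C}: Z1→B 3·5=15, Z2→B 5·11=55, Z3→C 8·10=80.
Loads: B carries 16/25, C carries 10/15. Service 150; fixed 196; total 346.
Next best feasible plan costs 351.

Minimum total cost: 346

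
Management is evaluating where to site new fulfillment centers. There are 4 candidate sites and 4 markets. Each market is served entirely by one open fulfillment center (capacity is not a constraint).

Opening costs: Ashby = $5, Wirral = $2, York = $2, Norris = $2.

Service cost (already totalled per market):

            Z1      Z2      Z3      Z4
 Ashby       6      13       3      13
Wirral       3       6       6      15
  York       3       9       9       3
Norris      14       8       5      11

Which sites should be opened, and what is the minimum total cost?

For any fixed open set, each market goes to its cheapest open site; total = fixed + service.
{Wirral, York}: Z1→Wirral 3, Z2→Wirral 6, Z3→Wirral 6, Z4→York 3. Service 18; fixed 4; total 22.
{Wirral, York, Norris}: service 17 + fixed 6 = 23
{York, Norris}: service 19 + fixed 4 = 23
{Ashby, Wirral, York, Norris}: service 15 + fixed 11 = 26
No other subset beats 22.

Open Wirral and York; minimum total cost 22.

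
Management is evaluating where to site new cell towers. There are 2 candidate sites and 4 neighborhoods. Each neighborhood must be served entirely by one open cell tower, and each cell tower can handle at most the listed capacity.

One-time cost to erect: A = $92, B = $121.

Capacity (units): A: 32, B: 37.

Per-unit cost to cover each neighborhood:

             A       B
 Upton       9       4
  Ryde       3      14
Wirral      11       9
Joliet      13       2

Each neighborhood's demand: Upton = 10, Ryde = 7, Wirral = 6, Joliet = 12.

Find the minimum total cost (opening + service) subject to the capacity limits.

Minimum total cost: 337

Open {B}: Upton→B 4·10=40, Ryde→B 14·7=98, Wirral→B 9·6=54, Joliet→B 2·12=24.
Loads: B carries 35/37. Service 216; fixed 121; total 337.
Next best feasible plan costs 352.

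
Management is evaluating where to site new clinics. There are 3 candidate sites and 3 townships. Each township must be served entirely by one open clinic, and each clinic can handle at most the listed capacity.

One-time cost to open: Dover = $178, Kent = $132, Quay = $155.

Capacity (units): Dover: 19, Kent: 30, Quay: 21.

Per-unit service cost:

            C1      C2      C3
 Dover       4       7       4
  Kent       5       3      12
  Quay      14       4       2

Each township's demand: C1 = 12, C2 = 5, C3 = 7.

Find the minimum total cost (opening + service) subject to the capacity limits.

Minimum total cost: 291

Open {Kent}: C1→Kent 5·12=60, C2→Kent 3·5=15, C3→Kent 12·7=84.
Loads: Kent carries 24/30. Service 159; fixed 132; total 291.
Next best feasible plan costs 376.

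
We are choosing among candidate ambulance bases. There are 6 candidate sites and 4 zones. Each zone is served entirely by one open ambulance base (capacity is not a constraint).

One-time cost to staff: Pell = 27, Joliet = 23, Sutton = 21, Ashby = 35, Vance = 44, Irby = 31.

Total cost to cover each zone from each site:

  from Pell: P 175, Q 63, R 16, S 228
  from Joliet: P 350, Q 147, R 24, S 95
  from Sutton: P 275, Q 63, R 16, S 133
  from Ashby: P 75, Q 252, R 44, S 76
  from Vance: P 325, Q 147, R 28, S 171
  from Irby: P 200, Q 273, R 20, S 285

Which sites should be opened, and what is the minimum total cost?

Open Sutton and Ashby; minimum total cost 286.

For any fixed open set, each zone goes to its cheapest open site; total = fixed + service.
{Sutton, Ashby}: P→Ashby 75, Q→Sutton 63, R→Sutton 16, S→Ashby 76. Service 230; fixed 56; total 286.
{Pell, Ashby}: P→Ashby 75, Q→Pell 63, R→Pell 16, S→Ashby 76. Service 230; fixed 62; total 292.
{Joliet, Sutton, Ashby}: service 230 + fixed 79 = 309
{Pell, Joliet, Sutton, Ashby, Vance, Irby}: service 230 + fixed 181 = 411
No other subset beats 286.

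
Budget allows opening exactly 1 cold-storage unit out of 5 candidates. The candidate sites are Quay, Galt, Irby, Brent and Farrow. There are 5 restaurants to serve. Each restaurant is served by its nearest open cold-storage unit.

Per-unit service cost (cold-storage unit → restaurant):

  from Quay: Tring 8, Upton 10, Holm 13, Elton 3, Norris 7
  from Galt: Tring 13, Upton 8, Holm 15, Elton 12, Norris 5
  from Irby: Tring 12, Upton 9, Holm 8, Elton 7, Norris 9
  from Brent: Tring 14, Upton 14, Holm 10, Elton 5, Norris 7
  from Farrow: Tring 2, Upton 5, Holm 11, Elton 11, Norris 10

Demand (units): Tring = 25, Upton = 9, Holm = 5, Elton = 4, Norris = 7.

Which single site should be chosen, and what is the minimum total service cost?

Choose Farrow only; total service cost 264.

With exactly 1 open, each restaurant uses its cheapest among the chosen.
{Farrow}: Tring→Farrow 2·25=50, Upton→Farrow 5·9=45, Holm→Farrow 11·5=55, Elton→Farrow 11·4=44, Norris→Farrow 10·7=70. Service cost 264.
{Quay}: service cost 416
{Irby}: service cost 512
Among all 5 size-1 choices, {Farrow} is lowest.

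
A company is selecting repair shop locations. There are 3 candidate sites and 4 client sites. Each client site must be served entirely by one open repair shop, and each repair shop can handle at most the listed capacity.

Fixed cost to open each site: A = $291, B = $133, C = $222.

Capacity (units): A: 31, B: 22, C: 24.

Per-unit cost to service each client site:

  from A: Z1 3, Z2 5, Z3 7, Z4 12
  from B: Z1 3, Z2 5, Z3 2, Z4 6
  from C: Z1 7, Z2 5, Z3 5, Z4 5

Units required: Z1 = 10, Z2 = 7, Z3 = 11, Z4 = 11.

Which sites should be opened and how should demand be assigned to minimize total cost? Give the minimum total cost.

Open {B, C}: Z1→B 3·10=30, Z2→C 5·7=35, Z3→B 2·11=22, Z4→C 5·11=55.
Loads: B carries 21/22, C carries 18/24. Service 142; fixed 355; total 497.
Next best feasible plan costs 530.

Minimum total cost: 497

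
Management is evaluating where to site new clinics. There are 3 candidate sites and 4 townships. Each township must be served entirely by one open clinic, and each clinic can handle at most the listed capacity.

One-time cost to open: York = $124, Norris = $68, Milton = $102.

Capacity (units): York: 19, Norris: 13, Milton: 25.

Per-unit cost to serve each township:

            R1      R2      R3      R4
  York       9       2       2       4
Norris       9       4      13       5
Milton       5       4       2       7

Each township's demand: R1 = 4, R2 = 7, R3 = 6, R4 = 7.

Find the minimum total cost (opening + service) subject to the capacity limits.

Open {Milton}: R1→Milton 5·4=20, R2→Milton 4·7=28, R3→Milton 2·6=12, R4→Milton 7·7=49.
Loads: Milton carries 24/25. Service 109; fixed 102; total 211.
Next best feasible plan costs 265.

Minimum total cost: 211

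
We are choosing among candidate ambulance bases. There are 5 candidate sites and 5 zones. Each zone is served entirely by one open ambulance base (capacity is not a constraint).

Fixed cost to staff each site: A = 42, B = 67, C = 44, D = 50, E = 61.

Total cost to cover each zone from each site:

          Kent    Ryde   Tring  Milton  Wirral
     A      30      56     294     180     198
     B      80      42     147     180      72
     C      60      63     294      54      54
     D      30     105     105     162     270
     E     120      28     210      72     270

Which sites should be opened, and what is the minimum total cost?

Open C and D; minimum total cost 400.

For any fixed open set, each zone goes to its cheapest open site; total = fixed + service.
{C, D}: Kent→D 30, Ryde→C 63, Tring→D 105, Milton→C 54, Wirral→C 54. Service 306; fixed 94; total 400.
{C, D, E}: service 271 + fixed 155 = 426
{A, C, D}: service 299 + fixed 136 = 435
{A, B, C, D, E}: Kent→A 30, Ryde→E 28, Tring→D 105, Milton→C 54, Wirral→C 54. Service 271; fixed 264; total 535.
No other subset beats 400.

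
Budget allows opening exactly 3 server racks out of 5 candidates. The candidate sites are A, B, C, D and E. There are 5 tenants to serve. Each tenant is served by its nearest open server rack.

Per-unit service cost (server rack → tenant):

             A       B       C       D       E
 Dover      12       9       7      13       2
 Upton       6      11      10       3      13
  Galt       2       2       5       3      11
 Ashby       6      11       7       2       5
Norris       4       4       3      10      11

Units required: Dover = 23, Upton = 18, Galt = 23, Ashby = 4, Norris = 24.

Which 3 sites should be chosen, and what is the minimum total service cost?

With exactly 3 open, each tenant uses its cheapest among the chosen.
{C, D, E}: Dover→E 2·23=46, Upton→D 3·18=54, Galt→D 3·23=69, Ashby→D 2·4=8, Norris→C 3·24=72. Service cost 249.
{A, D, E}: service cost 250
{B, D, E}: service cost 250
Among all 10 size-3 choices, {C, D, E} is lowest.

Choose C, D and E; total service cost 249.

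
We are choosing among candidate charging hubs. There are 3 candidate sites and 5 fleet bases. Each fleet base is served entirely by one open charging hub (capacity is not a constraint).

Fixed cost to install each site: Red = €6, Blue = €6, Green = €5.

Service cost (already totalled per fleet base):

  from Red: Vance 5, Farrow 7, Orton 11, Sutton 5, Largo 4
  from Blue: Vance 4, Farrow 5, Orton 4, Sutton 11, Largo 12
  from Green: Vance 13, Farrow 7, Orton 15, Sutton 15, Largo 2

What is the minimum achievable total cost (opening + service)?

Minimum total cost: 34

For any fixed open set, each fleet base goes to its cheapest open site; total = fixed + service.
{Red, Blue}: Vance→Blue 4, Farrow→Blue 5, Orton→Blue 4, Sutton→Red 5, Largo→Red 4. Service 22; fixed 12; total 34.
{Red, Blue, Green}: service 20 + fixed 17 = 37
{Blue, Green}: service 26 + fixed 11 = 37
{Green}: Vance→Green 13, Farrow→Green 7, Orton→Green 15, Sutton→Green 15, Largo→Green 2. Service 52; fixed 5; total 57.
No other subset beats 34.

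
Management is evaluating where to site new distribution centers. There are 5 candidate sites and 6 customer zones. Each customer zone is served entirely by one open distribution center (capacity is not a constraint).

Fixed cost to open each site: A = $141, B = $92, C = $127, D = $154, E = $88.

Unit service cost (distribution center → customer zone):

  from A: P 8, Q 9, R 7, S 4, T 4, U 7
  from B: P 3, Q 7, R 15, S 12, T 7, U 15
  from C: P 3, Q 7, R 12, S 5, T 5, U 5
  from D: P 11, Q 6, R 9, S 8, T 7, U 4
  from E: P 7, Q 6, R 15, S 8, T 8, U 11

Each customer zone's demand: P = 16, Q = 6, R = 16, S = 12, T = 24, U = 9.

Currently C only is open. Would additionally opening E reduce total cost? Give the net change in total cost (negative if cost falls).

No — net change +82 (cost rises by 82).

Current service cost with {C}: 507.
Adding E: each customer zone re-picks its cheapest; new service cost 501, saving 6.
Extra fixed cost: 88. Net change = 88 − 6 = 82.
(Totals: 634 → 716.)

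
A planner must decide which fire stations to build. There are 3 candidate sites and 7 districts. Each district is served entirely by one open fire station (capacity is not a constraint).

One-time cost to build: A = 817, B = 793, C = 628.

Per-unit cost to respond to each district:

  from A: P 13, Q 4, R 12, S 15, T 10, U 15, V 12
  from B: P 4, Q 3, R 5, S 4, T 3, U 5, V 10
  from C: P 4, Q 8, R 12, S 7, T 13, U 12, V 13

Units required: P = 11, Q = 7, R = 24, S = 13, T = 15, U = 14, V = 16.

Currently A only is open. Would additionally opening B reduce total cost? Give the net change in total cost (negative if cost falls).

Current service cost with {A}: 1206.
Adding B: each district re-picks its cheapest; new service cost 512, saving 694.
Extra fixed cost: 793. Net change = 793 − 694 = 99.
(Totals: 2023 → 2122.)

No — net change +99 (cost rises by 99).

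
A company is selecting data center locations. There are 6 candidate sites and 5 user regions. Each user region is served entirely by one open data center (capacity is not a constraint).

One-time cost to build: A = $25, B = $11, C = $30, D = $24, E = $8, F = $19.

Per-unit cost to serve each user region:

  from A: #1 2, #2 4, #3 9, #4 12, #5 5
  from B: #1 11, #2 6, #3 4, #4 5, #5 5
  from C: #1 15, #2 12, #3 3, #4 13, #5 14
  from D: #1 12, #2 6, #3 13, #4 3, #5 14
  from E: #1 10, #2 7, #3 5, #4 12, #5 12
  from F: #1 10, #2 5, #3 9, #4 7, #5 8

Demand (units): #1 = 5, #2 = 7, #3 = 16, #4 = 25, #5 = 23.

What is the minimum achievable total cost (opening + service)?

Minimum total cost: 352

For any fixed open set, each user region goes to its cheapest open site; total = fixed + service.
{A, B, D}: #1→A 2·5=10, #2→A 4·7=28, #3→B 4·16=64, #4→D 3·25=75, #5→A 5·23=115. Service 292; fixed 60; total 352.
{A, C, D}: #1→A 2·5=10, #2→A 4·7=28, #3→C 3·16=48, #4→D 3·25=75, #5→A 5·23=115. Service 276; fixed 79; total 355.
{A, B, D, E}: service 292 + fixed 68 = 360
{A, B, C, D, E, F}: #1→A 2·5=10, #2→A 4·7=28, #3→C 3·16=48, #4→D 3·25=75, #5→A 5·23=115. Service 276; fixed 117; total 393.
No other subset beats 352.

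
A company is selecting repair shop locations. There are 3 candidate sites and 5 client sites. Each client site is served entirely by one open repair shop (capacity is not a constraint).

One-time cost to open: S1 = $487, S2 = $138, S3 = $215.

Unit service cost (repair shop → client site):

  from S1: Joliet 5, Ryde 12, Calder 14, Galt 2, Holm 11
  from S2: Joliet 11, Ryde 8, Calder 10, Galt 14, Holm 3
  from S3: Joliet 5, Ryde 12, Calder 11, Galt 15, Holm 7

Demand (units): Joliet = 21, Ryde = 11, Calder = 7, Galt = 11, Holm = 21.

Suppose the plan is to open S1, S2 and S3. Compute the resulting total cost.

Total cost: 1188

Each client site is assigned to its cheapest site among the open ones.
{S1, S2, S3}: Joliet→S1 5·21=105, Ryde→S2 8·11=88, Calder→S2 10·7=70, Galt→S1 2·11=22, Holm→S2 3·21=63. Service 348; fixed 840; total 1188.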